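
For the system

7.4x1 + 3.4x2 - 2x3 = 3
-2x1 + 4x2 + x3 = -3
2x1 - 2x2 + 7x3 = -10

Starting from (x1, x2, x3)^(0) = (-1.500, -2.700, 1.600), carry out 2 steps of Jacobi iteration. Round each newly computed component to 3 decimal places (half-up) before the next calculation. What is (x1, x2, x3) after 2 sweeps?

Iteration 1:
  x1 = (3 - (3.4)·-2.700 - (-2)·1.600) / (7.4) = 2.078
  x2 = (-3 - (-2)·-1.500 - (1)·1.600) / (4) = -1.900
  x3 = (-10 - (2)·-1.500 - (-2)·-2.700) / (7) = -1.771
Iteration 2:
  x1 = (3 - (3.4)·-1.900 - (-2)·-1.771) / (7.4) = 0.800
  x2 = (-3 - (-2)·2.078 - (1)·-1.771) / (4) = 0.732
  x3 = (-10 - (2)·2.078 - (-2)·-1.900) / (7) = -2.565

(0.800, 0.732, -2.565)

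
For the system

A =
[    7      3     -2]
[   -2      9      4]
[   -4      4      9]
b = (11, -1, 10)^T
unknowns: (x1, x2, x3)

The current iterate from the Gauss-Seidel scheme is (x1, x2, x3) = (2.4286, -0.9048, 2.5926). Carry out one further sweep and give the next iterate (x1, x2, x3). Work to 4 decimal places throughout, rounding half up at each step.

One sweep:
  x1 = (11 - (3)·-0.9048 - (-2)·2.5926) / (7) = 2.6999
  x2 = (-1 - (-2)·2.6999 - (4)·2.5926) / (9) = -0.6634
  x3 = (10 - (-4)·2.6999 - (4)·-0.6634) / (9) = 2.6059

(2.6999, -0.6634, 2.6059)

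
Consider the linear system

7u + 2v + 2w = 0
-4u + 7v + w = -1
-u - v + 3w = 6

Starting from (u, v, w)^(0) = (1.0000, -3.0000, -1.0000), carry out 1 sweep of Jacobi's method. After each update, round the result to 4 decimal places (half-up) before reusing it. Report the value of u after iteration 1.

Iteration 1:
  u = (0 - (2)·-3.0000 - (2)·-1.0000) / (7) = 1.1429
  v = (-1 - (-4)·1.0000 - (1)·-1.0000) / (7) = 0.5714
  w = (6 - (-1)·1.0000 - (-1)·-3.0000) / (3) = 1.3333

1.1429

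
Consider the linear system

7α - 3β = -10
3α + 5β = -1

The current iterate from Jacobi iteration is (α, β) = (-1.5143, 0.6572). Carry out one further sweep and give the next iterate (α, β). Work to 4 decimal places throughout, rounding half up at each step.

One sweep:
  α = (-10 - (-3)·0.6572) / (7) = -1.1469
  β = (-1 - (3)·-1.5143) / (5) = 0.7086

(-1.1469, 0.7086)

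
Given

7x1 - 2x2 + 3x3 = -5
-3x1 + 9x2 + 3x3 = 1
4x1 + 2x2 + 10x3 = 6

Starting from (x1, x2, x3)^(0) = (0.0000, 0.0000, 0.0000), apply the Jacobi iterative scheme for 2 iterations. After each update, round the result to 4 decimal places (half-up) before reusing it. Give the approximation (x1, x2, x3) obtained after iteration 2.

Iteration 1:
  x1 = (-5 - (-2)·0.0000 - (3)·0.0000) / (7) = -0.7143
  x2 = (1 - (-3)·0.0000 - (3)·0.0000) / (9) = 0.1111
  x3 = (6 - (4)·0.0000 - (2)·0.0000) / (10) = 0.6000
Iteration 2:
  x1 = (-5 - (-2)·0.1111 - (3)·0.6000) / (7) = -0.9397
  x2 = (1 - (-3)·-0.7143 - (3)·0.6000) / (9) = -0.3270
  x3 = (6 - (4)·-0.7143 - (2)·0.1111) / (10) = 0.8635

(-0.9397, -0.3270, 0.8635)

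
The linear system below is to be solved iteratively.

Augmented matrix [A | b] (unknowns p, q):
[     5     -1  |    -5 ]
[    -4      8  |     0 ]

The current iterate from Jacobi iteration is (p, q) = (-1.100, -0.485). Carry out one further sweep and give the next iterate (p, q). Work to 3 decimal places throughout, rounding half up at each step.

One sweep:
  p = (-5 - (-1)·-0.485) / (5) = -1.097
  q = (0 - (-4)·-1.100) / (8) = -0.550

(-1.097, -0.550)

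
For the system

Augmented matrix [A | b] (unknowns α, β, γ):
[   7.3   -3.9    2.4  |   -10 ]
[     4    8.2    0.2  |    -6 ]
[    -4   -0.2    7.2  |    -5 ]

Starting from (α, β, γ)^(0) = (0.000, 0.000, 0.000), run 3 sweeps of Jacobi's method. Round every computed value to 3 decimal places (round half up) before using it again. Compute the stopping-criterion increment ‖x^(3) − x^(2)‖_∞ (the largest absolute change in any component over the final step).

0.624

Iteration 1:
  α = (-10 - (-3.9)·0.000 - (2.4)·0.000) / (7.3) = -1.370
  β = (-6 - (4)·0.000 - (0.2)·0.000) / (8.2) = -0.732
  γ = (-5 - (-4)·0.000 - (-0.2)·0.000) / (7.2) = -0.694
Iteration 2:
  α = (-10 - (-3.9)·-0.732 - (2.4)·-0.694) / (7.3) = -1.533
  β = (-6 - (4)·-1.370 - (0.2)·-0.694) / (8.2) = -0.046
  γ = (-5 - (-4)·-1.370 - (-0.2)·-0.732) / (7.2) = -1.476
Iteration 3:
  α = (-10 - (-3.9)·-0.046 - (2.4)·-1.476) / (7.3) = -0.909
  β = (-6 - (4)·-1.533 - (0.2)·-1.476) / (8.2) = 0.052
  γ = (-5 - (-4)·-1.533 - (-0.2)·-0.046) / (7.2) = -1.547
Change: (0.624, 0.098, -0.071) → max |·| = 0.624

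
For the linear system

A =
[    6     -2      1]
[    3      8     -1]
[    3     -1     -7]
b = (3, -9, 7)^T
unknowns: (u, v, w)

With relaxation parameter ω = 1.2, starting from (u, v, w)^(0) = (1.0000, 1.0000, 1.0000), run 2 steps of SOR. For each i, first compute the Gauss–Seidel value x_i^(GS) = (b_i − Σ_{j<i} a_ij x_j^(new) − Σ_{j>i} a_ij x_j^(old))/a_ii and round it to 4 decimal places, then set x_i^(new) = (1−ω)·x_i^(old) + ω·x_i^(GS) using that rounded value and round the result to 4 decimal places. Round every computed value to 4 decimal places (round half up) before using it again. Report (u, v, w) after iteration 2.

Iteration 1:
  u: GS value = (3 - (-2)·1.0000 - (1)·1.0000) / (6) = 0.6667;  u ← (1−ω)·1.0000 + ω·0.6667 = 0.6000
  v: GS value = (-9 - (3)·0.6000 - (-1)·1.0000) / (8) = -1.2250;  v ← (1−ω)·1.0000 + ω·-1.2250 = -1.6700
  w: GS value = (7 - (3)·0.6000 - (-1)·-1.6700) / (-7) = -0.5043;  w ← (1−ω)·1.0000 + ω·-0.5043 = -0.8052
Iteration 2:
  u: GS value = (3 - (-2)·-1.6700 - (1)·-0.8052) / (6) = 0.0775;  u ← (1−ω)·0.6000 + ω·0.0775 = -0.0270
  v: GS value = (-9 - (3)·-0.0270 - (-1)·-0.8052) / (8) = -1.2155;  v ← (1−ω)·-1.6700 + ω·-1.2155 = -1.1246
  w: GS value = (7 - (3)·-0.0270 - (-1)·-1.1246) / (-7) = -0.8509;  w ← (1−ω)·-0.8052 + ω·-0.8509 = -0.8600

(-0.0270, -1.1246, -0.8600)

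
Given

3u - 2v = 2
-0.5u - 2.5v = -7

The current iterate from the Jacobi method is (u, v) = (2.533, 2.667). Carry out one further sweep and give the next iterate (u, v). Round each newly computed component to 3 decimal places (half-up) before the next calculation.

One sweep:
  u = (2 - (-2)·2.667) / (3) = 2.445
  v = (-7 - (-0.5)·2.533) / (-2.5) = 2.293

(2.445, 2.293)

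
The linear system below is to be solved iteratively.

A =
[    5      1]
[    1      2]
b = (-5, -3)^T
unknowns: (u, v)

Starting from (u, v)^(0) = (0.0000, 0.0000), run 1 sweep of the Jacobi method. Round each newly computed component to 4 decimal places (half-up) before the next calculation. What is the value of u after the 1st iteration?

Iteration 1:
  u = (-5 - (1)·0.0000) / (5) = -1.0000
  v = (-3 - (1)·0.0000) / (2) = -1.5000

-1.0000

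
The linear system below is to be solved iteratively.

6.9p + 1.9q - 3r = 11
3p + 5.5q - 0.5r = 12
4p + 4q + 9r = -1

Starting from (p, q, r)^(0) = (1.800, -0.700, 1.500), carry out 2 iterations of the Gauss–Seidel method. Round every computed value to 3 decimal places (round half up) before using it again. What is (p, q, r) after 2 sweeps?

Iteration 1:
  p = (11 - (1.9)·-0.700 - (-3)·1.500) / (6.9) = 2.439
  q = (12 - (3)·2.439 - (-0.5)·1.500) / (5.5) = 0.988
  r = (-1 - (4)·2.439 - (4)·0.988) / (9) = -1.634
Iteration 2:
  p = (11 - (1.9)·0.988 - (-3)·-1.634) / (6.9) = 0.612
  q = (12 - (3)·0.612 - (-0.5)·-1.634) / (5.5) = 1.699
  r = (-1 - (4)·0.612 - (4)·1.699) / (9) = -1.138

(0.612, 1.699, -1.138)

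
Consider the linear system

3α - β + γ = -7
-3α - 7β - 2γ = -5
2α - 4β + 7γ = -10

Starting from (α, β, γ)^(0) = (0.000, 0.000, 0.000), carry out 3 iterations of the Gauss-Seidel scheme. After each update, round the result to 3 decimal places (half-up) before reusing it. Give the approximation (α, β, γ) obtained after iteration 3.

Iteration 1:
  α = (-7 - (-1)·0.000 - (1)·0.000) / (3) = -2.333
  β = (-5 - (-3)·-2.333 - (-2)·0.000) / (-7) = 1.714
  γ = (-10 - (2)·-2.333 - (-4)·1.714) / (7) = 0.217
Iteration 2:
  α = (-7 - (-1)·1.714 - (1)·0.217) / (3) = -1.834
  β = (-5 - (-3)·-1.834 - (-2)·0.217) / (-7) = 1.438
  γ = (-10 - (2)·-1.834 - (-4)·1.438) / (7) = -0.083
Iteration 3:
  α = (-7 - (-1)·1.438 - (1)·-0.083) / (3) = -1.826
  β = (-5 - (-3)·-1.826 - (-2)·-0.083) / (-7) = 1.521
  γ = (-10 - (2)·-1.826 - (-4)·1.521) / (7) = -0.038

(-1.826, 1.521, -0.038)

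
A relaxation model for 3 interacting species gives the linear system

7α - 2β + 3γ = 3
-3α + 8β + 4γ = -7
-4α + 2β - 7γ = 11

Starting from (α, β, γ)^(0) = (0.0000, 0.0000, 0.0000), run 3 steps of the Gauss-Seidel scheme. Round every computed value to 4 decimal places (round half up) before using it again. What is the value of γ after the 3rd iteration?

-2.2070

Iteration 1:
  α = (3 - (-2)·0.0000 - (3)·0.0000) / (7) = 0.4286
  β = (-7 - (-3)·0.4286 - (4)·0.0000) / (8) = -0.7143
  γ = (11 - (-4)·0.4286 - (2)·-0.7143) / (-7) = -2.0204
Iteration 2:
  α = (3 - (-2)·-0.7143 - (3)·-2.0204) / (7) = 1.0904
  β = (-7 - (-3)·1.0904 - (4)·-2.0204) / (8) = 0.5441
  γ = (11 - (-4)·1.0904 - (2)·0.5441) / (-7) = -2.0391
Iteration 3:
  α = (3 - (-2)·0.5441 - (3)·-2.0391) / (7) = 1.4579
  β = (-7 - (-3)·1.4579 - (4)·-2.0391) / (8) = 0.6913
  γ = (11 - (-4)·1.4579 - (2)·0.6913) / (-7) = -2.2070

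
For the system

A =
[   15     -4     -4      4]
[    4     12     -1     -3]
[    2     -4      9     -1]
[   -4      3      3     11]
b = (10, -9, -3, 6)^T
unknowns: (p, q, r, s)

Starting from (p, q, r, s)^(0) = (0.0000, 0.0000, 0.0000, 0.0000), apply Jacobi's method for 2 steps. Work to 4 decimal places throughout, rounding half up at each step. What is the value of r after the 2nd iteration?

-0.7542

Iteration 1:
  p = (10 - (-4)·0.0000 - (-4)·0.0000 - (4)·0.0000) / (15) = 0.6667
  q = (-9 - (4)·0.0000 - (-1)·0.0000 - (-3)·0.0000) / (12) = -0.7500
  r = (-3 - (2)·0.0000 - (-4)·0.0000 - (-1)·0.0000) / (9) = -0.3333
  s = (6 - (-4)·0.0000 - (3)·0.0000 - (3)·0.0000) / (11) = 0.5455
Iteration 2:
  p = (10 - (-4)·-0.7500 - (-4)·-0.3333 - (4)·0.5455) / (15) = 0.2323
  q = (-9 - (4)·0.6667 - (-1)·-0.3333 - (-3)·0.5455) / (12) = -0.8636
  r = (-3 - (2)·0.6667 - (-4)·-0.7500 - (-1)·0.5455) / (9) = -0.7542
  s = (6 - (-4)·0.6667 - (3)·-0.7500 - (3)·-0.3333) / (11) = 1.0833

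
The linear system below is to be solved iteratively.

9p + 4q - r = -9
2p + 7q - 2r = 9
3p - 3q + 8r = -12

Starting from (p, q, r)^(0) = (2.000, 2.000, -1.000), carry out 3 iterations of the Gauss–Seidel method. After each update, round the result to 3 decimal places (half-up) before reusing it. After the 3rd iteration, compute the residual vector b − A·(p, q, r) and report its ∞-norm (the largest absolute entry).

Iteration 1:
  p = (-9 - (4)·2.000 - (-1)·-1.000) / (9) = -2.000
  q = (9 - (2)·-2.000 - (-2)·-1.000) / (7) = 1.571
  r = (-12 - (3)·-2.000 - (-3)·1.571) / (8) = -0.161
Iteration 2:
  p = (-9 - (4)·1.571 - (-1)·-0.161) / (9) = -1.716
  q = (9 - (2)·-1.716 - (-2)·-0.161) / (7) = 1.730
  r = (-12 - (3)·-1.716 - (-3)·1.730) / (8) = -0.208
Iteration 3:
  p = (-9 - (4)·1.730 - (-1)·-0.208) / (9) = -1.792
  q = (9 - (2)·-1.792 - (-2)·-0.208) / (7) = 1.738
  r = (-12 - (3)·-1.792 - (-3)·1.738) / (8) = -0.176
Residual b − A·x = (0.000, 0.066, -0.002); ∞-norm = 0.066

0.066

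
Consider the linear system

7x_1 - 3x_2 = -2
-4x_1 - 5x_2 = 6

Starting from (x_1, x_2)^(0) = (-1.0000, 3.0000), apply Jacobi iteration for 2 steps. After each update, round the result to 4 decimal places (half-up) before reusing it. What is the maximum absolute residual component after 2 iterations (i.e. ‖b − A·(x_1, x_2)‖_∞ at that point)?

Iteration 1:
  x_1 = (-2 - (-3)·3.0000) / (7) = 1.0000
  x_2 = (6 - (-4)·-1.0000) / (-5) = -0.4000
Iteration 2:
  x_1 = (-2 - (-3)·-0.4000) / (7) = -0.4571
  x_2 = (6 - (-4)·1.0000) / (-5) = -2.0000
Residual b − A·x = (-4.8003, -5.8284); ∞-norm = 5.8284

5.8284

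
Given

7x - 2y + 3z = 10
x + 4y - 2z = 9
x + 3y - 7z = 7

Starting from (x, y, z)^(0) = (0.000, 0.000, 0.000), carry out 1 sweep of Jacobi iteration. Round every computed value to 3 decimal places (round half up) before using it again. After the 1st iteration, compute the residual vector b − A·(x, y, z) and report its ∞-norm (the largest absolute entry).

Iteration 1:
  x = (10 - (-2)·0.000 - (3)·0.000) / (7) = 1.429
  y = (9 - (1)·0.000 - (-2)·0.000) / (4) = 2.250
  z = (7 - (1)·0.000 - (3)·0.000) / (-7) = -1.000
Residual b − A·x = (7.497, -3.429, -8.179); ∞-norm = 8.179

8.179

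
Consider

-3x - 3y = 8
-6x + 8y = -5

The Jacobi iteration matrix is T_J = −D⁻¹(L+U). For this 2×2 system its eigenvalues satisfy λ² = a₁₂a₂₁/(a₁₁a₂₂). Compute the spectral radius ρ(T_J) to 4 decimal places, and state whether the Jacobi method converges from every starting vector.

0.8660

a₁₂a₂₁/(a₁₁a₂₂) = (-3)·(-6) / ((-3)·(8)) = -0.750000
ρ = √|-0.750000| = √0.750000 = 0.8660
ρ < 1, so Jacobi converges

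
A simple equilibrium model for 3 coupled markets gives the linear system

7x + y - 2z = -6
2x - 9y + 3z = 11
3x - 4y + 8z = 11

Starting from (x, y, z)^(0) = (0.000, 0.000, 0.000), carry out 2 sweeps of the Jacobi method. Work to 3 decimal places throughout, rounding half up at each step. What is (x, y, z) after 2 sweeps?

Iteration 1:
  x = (-6 - (1)·0.000 - (-2)·0.000) / (7) = -0.857
  y = (11 - (2)·0.000 - (3)·0.000) / (-9) = -1.222
  z = (11 - (3)·0.000 - (-4)·0.000) / (8) = 1.375
Iteration 2:
  x = (-6 - (1)·-1.222 - (-2)·1.375) / (7) = -0.290
  y = (11 - (2)·-0.857 - (3)·1.375) / (-9) = -0.954
  z = (11 - (3)·-0.857 - (-4)·-1.222) / (8) = 1.085

(-0.290, -0.954, 1.085)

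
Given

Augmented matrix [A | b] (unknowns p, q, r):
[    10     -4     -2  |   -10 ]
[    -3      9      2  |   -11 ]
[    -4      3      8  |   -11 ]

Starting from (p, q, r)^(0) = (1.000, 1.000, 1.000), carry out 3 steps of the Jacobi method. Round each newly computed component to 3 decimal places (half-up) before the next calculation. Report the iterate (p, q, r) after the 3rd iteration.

(-1.663, -1.530, -1.818)

Iteration 1:
  p = (-10 - (-4)·1.000 - (-2)·1.000) / (10) = -0.400
  q = (-11 - (-3)·1.000 - (2)·1.000) / (9) = -1.111
  r = (-11 - (-4)·1.000 - (3)·1.000) / (8) = -1.250
Iteration 2:
  p = (-10 - (-4)·-1.111 - (-2)·-1.250) / (10) = -1.694
  q = (-11 - (-3)·-0.400 - (2)·-1.250) / (9) = -1.078
  r = (-11 - (-4)·-0.400 - (3)·-1.111) / (8) = -1.158
Iteration 3:
  p = (-10 - (-4)·-1.078 - (-2)·-1.158) / (10) = -1.663
  q = (-11 - (-3)·-1.694 - (2)·-1.158) / (9) = -1.530
  r = (-11 - (-4)·-1.694 - (3)·-1.078) / (8) = -1.818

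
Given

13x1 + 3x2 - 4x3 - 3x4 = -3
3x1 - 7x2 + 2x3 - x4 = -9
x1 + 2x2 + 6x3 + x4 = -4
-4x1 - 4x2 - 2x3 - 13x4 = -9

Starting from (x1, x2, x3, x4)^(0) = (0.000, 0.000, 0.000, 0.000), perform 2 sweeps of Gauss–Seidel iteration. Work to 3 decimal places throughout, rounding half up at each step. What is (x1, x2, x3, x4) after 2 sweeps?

(-0.691, 0.618, -0.850, 0.846)

Iteration 1:
  x1 = (-3 - (3)·0.000 - (-4)·0.000 - (-3)·0.000) / (13) = -0.231
  x2 = (-9 - (3)·-0.231 - (2)·0.000 - (-1)·0.000) / (-7) = 1.187
  x3 = (-4 - (1)·-0.231 - (2)·1.187 - (1)·0.000) / (6) = -1.024
  x4 = (-9 - (-4)·-0.231 - (-4)·1.187 - (-2)·-1.024) / (-13) = 0.556
Iteration 2:
  x1 = (-3 - (3)·1.187 - (-4)·-1.024 - (-3)·0.556) / (13) = -0.691
  x2 = (-9 - (3)·-0.691 - (2)·-1.024 - (-1)·0.556) / (-7) = 0.618
  x3 = (-4 - (1)·-0.691 - (2)·0.618 - (1)·0.556) / (6) = -0.850
  x4 = (-9 - (-4)·-0.691 - (-4)·0.618 - (-2)·-0.850) / (-13) = 0.846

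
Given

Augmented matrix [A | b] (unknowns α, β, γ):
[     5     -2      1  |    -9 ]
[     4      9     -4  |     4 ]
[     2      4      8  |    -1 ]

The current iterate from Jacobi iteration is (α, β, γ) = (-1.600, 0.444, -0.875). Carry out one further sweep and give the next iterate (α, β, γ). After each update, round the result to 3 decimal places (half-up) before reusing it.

One sweep:
  α = (-9 - (-2)·0.444 - (1)·-0.875) / (5) = -1.447
  β = (4 - (4)·-1.600 - (-4)·-0.875) / (9) = 0.767
  γ = (-1 - (2)·-1.600 - (4)·0.444) / (8) = 0.053

(-1.447, 0.767, 0.053)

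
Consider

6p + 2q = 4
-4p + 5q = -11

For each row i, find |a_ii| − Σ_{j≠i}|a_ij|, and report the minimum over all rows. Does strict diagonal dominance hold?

row 1: |6| − (2) = 4
row 2: |5| − (4) = 1
minimum over rows = 1 → strictly diagonally dominant (convergence guaranteed)

1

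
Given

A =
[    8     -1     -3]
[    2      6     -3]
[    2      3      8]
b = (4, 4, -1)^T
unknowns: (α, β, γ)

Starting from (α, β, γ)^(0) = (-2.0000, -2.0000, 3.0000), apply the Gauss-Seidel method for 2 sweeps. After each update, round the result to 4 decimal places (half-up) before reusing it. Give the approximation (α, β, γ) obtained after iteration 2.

(0.2975, 0.0128, -0.2042)

Iteration 1:
  α = (4 - (-1)·-2.0000 - (-3)·3.0000) / (8) = 1.3750
  β = (4 - (2)·1.3750 - (-3)·3.0000) / (6) = 1.7083
  γ = (-1 - (2)·1.3750 - (3)·1.7083) / (8) = -1.1094
Iteration 2:
  α = (4 - (-1)·1.7083 - (-3)·-1.1094) / (8) = 0.2975
  β = (4 - (2)·0.2975 - (-3)·-1.1094) / (6) = 0.0128
  γ = (-1 - (2)·0.2975 - (3)·0.0128) / (8) = -0.2042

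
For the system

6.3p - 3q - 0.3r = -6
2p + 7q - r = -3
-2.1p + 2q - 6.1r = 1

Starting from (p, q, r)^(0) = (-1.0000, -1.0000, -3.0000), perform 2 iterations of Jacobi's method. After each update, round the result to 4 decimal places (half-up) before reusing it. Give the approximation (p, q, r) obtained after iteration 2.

(-1.2315, -0.0007, 0.1897)

Iteration 1:
  p = (-6 - (-3)·-1.0000 - (-0.3)·-3.0000) / (6.3) = -1.5714
  q = (-3 - (2)·-1.0000 - (-1)·-3.0000) / (7) = -0.5714
  r = (1 - (-2.1)·-1.0000 - (2)·-1.0000) / (-6.1) = -0.1475
Iteration 2:
  p = (-6 - (-3)·-0.5714 - (-0.3)·-0.1475) / (6.3) = -1.2315
  q = (-3 - (2)·-1.5714 - (-1)·-0.1475) / (7) = -0.0007
  r = (1 - (-2.1)·-1.5714 - (2)·-0.5714) / (-6.1) = 0.1897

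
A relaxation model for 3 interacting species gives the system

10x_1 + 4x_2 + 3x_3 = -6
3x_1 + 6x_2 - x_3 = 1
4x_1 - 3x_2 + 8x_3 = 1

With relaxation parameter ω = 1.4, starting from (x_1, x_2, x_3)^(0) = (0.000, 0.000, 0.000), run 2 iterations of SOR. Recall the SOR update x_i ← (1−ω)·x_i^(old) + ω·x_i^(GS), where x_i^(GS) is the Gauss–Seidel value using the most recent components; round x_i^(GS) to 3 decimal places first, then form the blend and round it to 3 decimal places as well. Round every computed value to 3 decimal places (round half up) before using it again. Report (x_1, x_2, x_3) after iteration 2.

Iteration 1:
  x_1: GS value = (-6 - (4)·0.000 - (3)·0.000) / (10) = -0.600;  x_1 ← (1−ω)·0.000 + ω·-0.600 = -0.840
  x_2: GS value = (1 - (3)·-0.840 - (-1)·0.000) / (6) = 0.587;  x_2 ← (1−ω)·0.000 + ω·0.587 = 0.822
  x_3: GS value = (1 - (4)·-0.840 - (-3)·0.822) / (8) = 0.853;  x_3 ← (1−ω)·0.000 + ω·0.853 = 1.194
Iteration 2:
  x_1: GS value = (-6 - (4)·0.822 - (3)·1.194) / (10) = -1.287;  x_1 ← (1−ω)·-0.840 + ω·-1.287 = -1.466
  x_2: GS value = (1 - (3)·-1.466 - (-1)·1.194) / (6) = 1.099;  x_2 ← (1−ω)·0.822 + ω·1.099 = 1.210
  x_3: GS value = (1 - (4)·-1.466 - (-3)·1.210) / (8) = 1.312;  x_3 ← (1−ω)·1.194 + ω·1.312 = 1.359

(-1.466, 1.210, 1.359)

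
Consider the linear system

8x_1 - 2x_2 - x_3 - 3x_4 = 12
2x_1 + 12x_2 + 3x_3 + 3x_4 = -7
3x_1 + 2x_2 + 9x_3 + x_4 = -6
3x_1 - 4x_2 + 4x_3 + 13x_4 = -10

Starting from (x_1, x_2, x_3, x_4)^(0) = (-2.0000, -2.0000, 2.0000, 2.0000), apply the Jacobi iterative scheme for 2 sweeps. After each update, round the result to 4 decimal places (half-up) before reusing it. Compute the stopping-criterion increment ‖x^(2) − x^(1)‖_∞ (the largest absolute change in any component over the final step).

1.3617

Iteration 1:
  x_1 = (12 - (-2)·-2.0000 - (-1)·2.0000 - (-3)·2.0000) / (8) = 2.0000
  x_2 = (-7 - (2)·-2.0000 - (3)·2.0000 - (3)·2.0000) / (12) = -1.2500
  x_3 = (-6 - (3)·-2.0000 - (2)·-2.0000 - (1)·2.0000) / (9) = 0.2222
  x_4 = (-10 - (3)·-2.0000 - (-4)·-2.0000 - (4)·2.0000) / (13) = -1.5385
Iteration 2:
  x_1 = (12 - (-2)·-1.2500 - (-1)·0.2222 - (-3)·-1.5385) / (8) = 0.6383
  x_2 = (-7 - (2)·2.0000 - (3)·0.2222 - (3)·-1.5385) / (12) = -0.5876
  x_3 = (-6 - (3)·2.0000 - (2)·-1.2500 - (1)·-1.5385) / (9) = -0.8846
  x_4 = (-10 - (3)·2.0000 - (-4)·-1.2500 - (4)·0.2222) / (13) = -1.6838
Change: (-1.3617, 0.6624, -1.1068, -0.1453) → max |·| = 1.3617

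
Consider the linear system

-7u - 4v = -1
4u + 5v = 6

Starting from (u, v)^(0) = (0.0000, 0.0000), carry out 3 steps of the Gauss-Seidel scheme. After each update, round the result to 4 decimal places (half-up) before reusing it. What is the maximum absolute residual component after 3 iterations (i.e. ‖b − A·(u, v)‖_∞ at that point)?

Iteration 1:
  u = (-1 - (-4)·0.0000) / (-7) = 0.1429
  v = (6 - (4)·0.1429) / (5) = 1.0857
Iteration 2:
  u = (-1 - (-4)·1.0857) / (-7) = -0.4775
  v = (6 - (4)·-0.4775) / (5) = 1.5820
Iteration 3:
  u = (-1 - (-4)·1.5820) / (-7) = -0.7611
  v = (6 - (4)·-0.7611) / (5) = 1.8089
Residual b − A·x = (0.9079, -0.0001); ∞-norm = 0.9079

0.9079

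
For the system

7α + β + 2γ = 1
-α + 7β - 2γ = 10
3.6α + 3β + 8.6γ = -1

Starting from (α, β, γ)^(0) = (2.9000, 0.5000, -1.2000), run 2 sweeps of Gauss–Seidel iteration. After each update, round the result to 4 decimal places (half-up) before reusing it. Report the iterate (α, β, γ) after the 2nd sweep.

Iteration 1:
  α = (1 - (1)·0.5000 - (2)·-1.2000) / (7) = 0.4143
  β = (10 - (-1)·0.4143 - (-2)·-1.2000) / (7) = 1.1449
  γ = (-1 - (3.6)·0.4143 - (3)·1.1449) / (8.6) = -0.6891
Iteration 2:
  α = (1 - (1)·1.1449 - (2)·-0.6891) / (7) = 0.1762
  β = (10 - (-1)·0.1762 - (-2)·-0.6891) / (7) = 1.2569
  γ = (-1 - (3.6)·0.1762 - (3)·1.2569) / (8.6) = -0.6285

(0.1762, 1.2569, -0.6285)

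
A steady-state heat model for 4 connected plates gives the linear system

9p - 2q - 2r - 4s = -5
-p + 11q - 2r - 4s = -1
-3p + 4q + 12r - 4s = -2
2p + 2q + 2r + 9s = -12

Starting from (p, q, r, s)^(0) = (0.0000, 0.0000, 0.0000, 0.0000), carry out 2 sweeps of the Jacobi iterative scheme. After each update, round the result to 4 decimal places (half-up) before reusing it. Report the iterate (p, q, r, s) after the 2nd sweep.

Iteration 1:
  p = (-5 - (-2)·0.0000 - (-2)·0.0000 - (-4)·0.0000) / (9) = -0.5556
  q = (-1 - (-1)·0.0000 - (-2)·0.0000 - (-4)·0.0000) / (11) = -0.0909
  r = (-2 - (-3)·0.0000 - (4)·0.0000 - (-4)·0.0000) / (12) = -0.1667
  s = (-12 - (2)·0.0000 - (2)·0.0000 - (2)·0.0000) / (9) = -1.3333
Iteration 2:
  p = (-5 - (-2)·-0.0909 - (-2)·-0.1667 - (-4)·-1.3333) / (9) = -1.2054
  q = (-1 - (-1)·-0.5556 - (-2)·-0.1667 - (-4)·-1.3333) / (11) = -0.6566
  r = (-2 - (-3)·-0.5556 - (4)·-0.0909 - (-4)·-1.3333) / (12) = -0.7197
  s = (-12 - (2)·-0.5556 - (2)·-0.0909 - (2)·-0.1667) / (9) = -1.1526

(-1.2054, -0.6566, -0.7197, -1.1526)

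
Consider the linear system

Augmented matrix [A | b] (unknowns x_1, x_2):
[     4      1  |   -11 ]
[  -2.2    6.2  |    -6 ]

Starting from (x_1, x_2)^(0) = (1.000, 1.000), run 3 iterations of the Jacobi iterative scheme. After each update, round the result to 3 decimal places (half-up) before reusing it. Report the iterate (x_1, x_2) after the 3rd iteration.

(-2.242, -1.889)

Iteration 1:
  x_1 = (-11 - (1)·1.000) / (4) = -3.000
  x_2 = (-6 - (-2.2)·1.000) / (6.2) = -0.613
Iteration 2:
  x_1 = (-11 - (1)·-0.613) / (4) = -2.597
  x_2 = (-6 - (-2.2)·-3.000) / (6.2) = -2.032
Iteration 3:
  x_1 = (-11 - (1)·-2.032) / (4) = -2.242
  x_2 = (-6 - (-2.2)·-2.597) / (6.2) = -1.889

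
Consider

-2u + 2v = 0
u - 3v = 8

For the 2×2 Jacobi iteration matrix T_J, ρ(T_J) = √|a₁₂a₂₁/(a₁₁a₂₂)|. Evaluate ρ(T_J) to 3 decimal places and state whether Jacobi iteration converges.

a₁₂a₂₁/(a₁₁a₂₂) = (2)·(1) / ((-2)·(-3)) = 0.333333
ρ = √|0.333333| = √0.333333 = 0.577
ρ < 1, so Jacobi converges

0.577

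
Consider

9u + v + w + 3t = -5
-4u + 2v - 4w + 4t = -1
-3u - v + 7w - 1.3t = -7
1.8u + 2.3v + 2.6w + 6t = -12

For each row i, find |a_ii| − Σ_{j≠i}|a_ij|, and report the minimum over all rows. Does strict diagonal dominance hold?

-10

row 1: |9| − (1+1+3) = 4
row 2: |2| − (4+4+4) = -10
row 3: |7| − (3+1+1.3) = 1.7
row 4: |6| − (1.8+2.3+2.6) = -0.7
minimum over rows = -10 → not strictly diagonally dominant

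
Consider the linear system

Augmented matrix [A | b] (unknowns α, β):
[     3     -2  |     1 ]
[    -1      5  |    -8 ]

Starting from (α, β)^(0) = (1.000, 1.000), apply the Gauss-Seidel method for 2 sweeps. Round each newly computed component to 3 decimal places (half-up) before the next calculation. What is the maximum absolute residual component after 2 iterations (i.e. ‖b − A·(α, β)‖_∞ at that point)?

0.640

Iteration 1:
  α = (1 - (-2)·1.000) / (3) = 1.000
  β = (-8 - (-1)·1.000) / (5) = -1.400
Iteration 2:
  α = (1 - (-2)·-1.400) / (3) = -0.600
  β = (-8 - (-1)·-0.600) / (5) = -1.720
Residual b − A·x = (-0.640, 0.000); ∞-norm = 0.640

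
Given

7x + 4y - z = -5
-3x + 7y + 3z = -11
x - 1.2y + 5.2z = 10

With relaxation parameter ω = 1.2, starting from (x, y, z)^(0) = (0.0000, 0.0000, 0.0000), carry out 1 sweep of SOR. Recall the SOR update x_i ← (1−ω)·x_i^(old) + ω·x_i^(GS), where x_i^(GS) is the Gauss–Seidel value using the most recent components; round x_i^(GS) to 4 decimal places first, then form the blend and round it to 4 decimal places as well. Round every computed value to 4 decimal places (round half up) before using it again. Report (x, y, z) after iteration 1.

Iteration 1:
  x: GS value = (-5 - (4)·0.0000 - (-1)·0.0000) / (7) = -0.7143;  x ← (1−ω)·0.0000 + ω·-0.7143 = -0.8572
  y: GS value = (-11 - (-3)·-0.8572 - (3)·0.0000) / (7) = -1.9388;  y ← (1−ω)·0.0000 + ω·-1.9388 = -2.3266
  z: GS value = (10 - (1)·-0.8572 - (-1.2)·-2.3266) / (5.2) = 1.5510;  z ← (1−ω)·0.0000 + ω·1.5510 = 1.8612

(-0.8572, -2.3266, 1.8612)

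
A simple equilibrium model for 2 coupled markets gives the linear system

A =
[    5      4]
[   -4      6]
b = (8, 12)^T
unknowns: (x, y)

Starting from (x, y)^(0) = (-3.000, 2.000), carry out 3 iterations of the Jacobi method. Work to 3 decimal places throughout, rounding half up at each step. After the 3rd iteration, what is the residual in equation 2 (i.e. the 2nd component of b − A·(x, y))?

-6.402

Iteration 1:
  x = (8 - (4)·2.000) / (5) = 0.000
  y = (12 - (-4)·-3.000) / (6) = 0.000
Iteration 2:
  x = (8 - (4)·0.000) / (5) = 1.600
  y = (12 - (-4)·0.000) / (6) = 2.000
Iteration 3:
  x = (8 - (4)·2.000) / (5) = 0.000
  y = (12 - (-4)·1.600) / (6) = 3.067
Residual b − A·x = (-4.268, -6.402)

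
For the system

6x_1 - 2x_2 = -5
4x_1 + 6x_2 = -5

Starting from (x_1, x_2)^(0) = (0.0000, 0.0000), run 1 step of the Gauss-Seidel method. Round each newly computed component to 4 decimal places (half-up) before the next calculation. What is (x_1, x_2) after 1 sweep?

(-0.8333, -0.2778)

Iteration 1:
  x_1 = (-5 - (-2)·0.0000) / (6) = -0.8333
  x_2 = (-5 - (4)·-0.8333) / (6) = -0.2778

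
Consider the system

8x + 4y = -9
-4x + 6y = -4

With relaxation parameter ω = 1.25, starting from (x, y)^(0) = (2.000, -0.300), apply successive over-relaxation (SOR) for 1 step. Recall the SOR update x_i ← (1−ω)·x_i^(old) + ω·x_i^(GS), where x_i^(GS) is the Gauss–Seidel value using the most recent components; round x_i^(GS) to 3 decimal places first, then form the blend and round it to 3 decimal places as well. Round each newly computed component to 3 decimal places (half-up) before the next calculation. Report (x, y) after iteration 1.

(-1.719, -2.191)

Iteration 1:
  x: GS value = (-9 - (4)·-0.300) / (8) = -0.975;  x ← (1−ω)·2.000 + ω·-0.975 = -1.719
  y: GS value = (-4 - (-4)·-1.719) / (6) = -1.813;  y ← (1−ω)·-0.300 + ω·-1.813 = -2.191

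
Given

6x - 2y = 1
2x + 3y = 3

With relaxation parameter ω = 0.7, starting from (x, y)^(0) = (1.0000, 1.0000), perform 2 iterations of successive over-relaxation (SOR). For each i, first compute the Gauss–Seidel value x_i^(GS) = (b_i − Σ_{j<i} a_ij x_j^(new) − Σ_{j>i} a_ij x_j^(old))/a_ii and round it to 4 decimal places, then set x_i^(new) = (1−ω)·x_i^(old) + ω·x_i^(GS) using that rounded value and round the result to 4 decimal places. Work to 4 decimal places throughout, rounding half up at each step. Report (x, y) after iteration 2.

Iteration 1:
  x: GS value = (1 - (-2)·1.0000) / (6) = 0.5000;  x ← (1−ω)·1.0000 + ω·0.5000 = 0.6500
  y: GS value = (3 - (2)·0.6500) / (3) = 0.5667;  y ← (1−ω)·1.0000 + ω·0.5667 = 0.6967
Iteration 2:
  x: GS value = (1 - (-2)·0.6967) / (6) = 0.3989;  x ← (1−ω)·0.6500 + ω·0.3989 = 0.4742
  y: GS value = (3 - (2)·0.4742) / (3) = 0.6839;  y ← (1−ω)·0.6967 + ω·0.6839 = 0.6877

(0.4742, 0.6877)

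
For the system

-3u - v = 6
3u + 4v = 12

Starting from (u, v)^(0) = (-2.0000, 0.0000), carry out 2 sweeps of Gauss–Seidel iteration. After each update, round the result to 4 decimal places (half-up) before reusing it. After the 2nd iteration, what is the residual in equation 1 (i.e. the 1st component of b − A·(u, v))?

1.1250

Iteration 1:
  u = (6 - (-1)·0.0000) / (-3) = -2.0000
  v = (12 - (3)·-2.0000) / (4) = 4.5000
Iteration 2:
  u = (6 - (-1)·4.5000) / (-3) = -3.5000
  v = (12 - (3)·-3.5000) / (4) = 5.6250
Residual b − A·x = (1.1250, 0.0000)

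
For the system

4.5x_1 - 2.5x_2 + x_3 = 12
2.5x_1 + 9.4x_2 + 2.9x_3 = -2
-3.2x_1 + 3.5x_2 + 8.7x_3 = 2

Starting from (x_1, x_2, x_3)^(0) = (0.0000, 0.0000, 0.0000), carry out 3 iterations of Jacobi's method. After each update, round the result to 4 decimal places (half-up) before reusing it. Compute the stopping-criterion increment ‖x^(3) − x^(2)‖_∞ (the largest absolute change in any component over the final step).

0.6704

Iteration 1:
  x_1 = (12 - (-2.5)·0.0000 - (1)·0.0000) / (4.5) = 2.6667
  x_2 = (-2 - (2.5)·0.0000 - (2.9)·0.0000) / (9.4) = -0.2128
  x_3 = (2 - (-3.2)·0.0000 - (3.5)·0.0000) / (8.7) = 0.2299
Iteration 2:
  x_1 = (12 - (-2.5)·-0.2128 - (1)·0.2299) / (4.5) = 2.4974
  x_2 = (-2 - (2.5)·2.6667 - (2.9)·0.2299) / (9.4) = -0.9929
  x_3 = (2 - (-3.2)·2.6667 - (3.5)·-0.2128) / (8.7) = 1.2963
Iteration 3:
  x_1 = (12 - (-2.5)·-0.9929 - (1)·1.2963) / (4.5) = 1.8270
  x_2 = (-2 - (2.5)·2.4974 - (2.9)·1.2963) / (9.4) = -1.2769
  x_3 = (2 - (-3.2)·2.4974 - (3.5)·-0.9929) / (8.7) = 1.5479
Change: (-0.6704, -0.2840, 0.2516) → max |·| = 0.6704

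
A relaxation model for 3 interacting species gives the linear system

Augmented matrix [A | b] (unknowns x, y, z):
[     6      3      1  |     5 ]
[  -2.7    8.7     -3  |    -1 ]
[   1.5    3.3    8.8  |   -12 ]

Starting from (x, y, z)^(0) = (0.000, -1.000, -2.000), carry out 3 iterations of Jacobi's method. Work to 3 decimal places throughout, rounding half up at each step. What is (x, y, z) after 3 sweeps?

(1.027, -0.144, -1.625)

Iteration 1:
  x = (5 - (3)·-1.000 - (1)·-2.000) / (6) = 1.667
  y = (-1 - (-2.7)·0.000 - (-3)·-2.000) / (8.7) = -0.805
  z = (-12 - (1.5)·0.000 - (3.3)·-1.000) / (8.8) = -0.989
Iteration 2:
  x = (5 - (3)·-0.805 - (1)·-0.989) / (6) = 1.401
  y = (-1 - (-2.7)·1.667 - (-3)·-0.989) / (8.7) = 0.061
  z = (-12 - (1.5)·1.667 - (3.3)·-0.805) / (8.8) = -1.346
Iteration 3:
  x = (5 - (3)·0.061 - (1)·-1.346) / (6) = 1.027
  y = (-1 - (-2.7)·1.401 - (-3)·-1.346) / (8.7) = -0.144
  z = (-12 - (1.5)·1.401 - (3.3)·0.061) / (8.8) = -1.625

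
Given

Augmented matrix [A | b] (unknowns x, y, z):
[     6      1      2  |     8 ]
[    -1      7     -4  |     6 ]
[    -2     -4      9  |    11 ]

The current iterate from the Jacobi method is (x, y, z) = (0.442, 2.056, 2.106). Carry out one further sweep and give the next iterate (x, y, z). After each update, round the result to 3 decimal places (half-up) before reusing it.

(0.289, 2.124, 2.234)

One sweep:
  x = (8 - (1)·2.056 - (2)·2.106) / (6) = 0.289
  y = (6 - (-1)·0.442 - (-4)·2.106) / (7) = 2.124
  z = (11 - (-2)·0.442 - (-4)·2.056) / (9) = 2.234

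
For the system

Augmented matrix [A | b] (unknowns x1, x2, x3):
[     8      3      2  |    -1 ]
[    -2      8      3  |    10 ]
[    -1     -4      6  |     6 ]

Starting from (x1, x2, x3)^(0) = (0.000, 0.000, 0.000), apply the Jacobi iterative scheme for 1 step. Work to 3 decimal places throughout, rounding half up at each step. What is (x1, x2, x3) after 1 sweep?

(-0.125, 1.250, 1.000)

Iteration 1:
  x1 = (-1 - (3)·0.000 - (2)·0.000) / (8) = -0.125
  x2 = (10 - (-2)·0.000 - (3)·0.000) / (8) = 1.250
  x3 = (6 - (-1)·0.000 - (-4)·0.000) / (6) = 1.000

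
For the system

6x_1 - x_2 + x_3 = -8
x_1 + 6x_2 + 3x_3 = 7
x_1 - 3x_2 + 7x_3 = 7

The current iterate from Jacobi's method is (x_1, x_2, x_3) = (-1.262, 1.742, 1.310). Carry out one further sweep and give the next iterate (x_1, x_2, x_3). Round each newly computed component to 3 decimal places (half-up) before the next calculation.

(-1.261, 0.722, 1.927)

One sweep:
  x_1 = (-8 - (-1)·1.742 - (1)·1.310) / (6) = -1.261
  x_2 = (7 - (1)·-1.262 - (3)·1.310) / (6) = 0.722
  x_3 = (7 - (1)·-1.262 - (-3)·1.742) / (7) = 1.927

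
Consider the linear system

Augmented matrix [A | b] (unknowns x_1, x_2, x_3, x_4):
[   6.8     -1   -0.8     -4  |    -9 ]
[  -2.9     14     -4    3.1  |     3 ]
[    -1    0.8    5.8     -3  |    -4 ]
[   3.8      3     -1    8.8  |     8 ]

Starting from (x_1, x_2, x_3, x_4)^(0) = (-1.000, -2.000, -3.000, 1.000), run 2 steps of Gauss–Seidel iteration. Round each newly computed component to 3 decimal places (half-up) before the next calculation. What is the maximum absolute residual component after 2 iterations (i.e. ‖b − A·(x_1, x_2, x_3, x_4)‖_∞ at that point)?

3.965

Iteration 1:
  x_1 = (-9 - (-1)·-2.000 - (-0.8)·-3.000 - (-4)·1.000) / (6.8) = -1.382
  x_2 = (3 - (-2.9)·-1.382 - (-4)·-3.000 - (3.1)·1.000) / (14) = -1.151
  x_3 = (-4 - (-1)·-1.382 - (0.8)·-1.151 - (-3)·1.000) / (5.8) = -0.252
  x_4 = (8 - (3.8)·-1.382 - (3)·-1.151 - (-1)·-0.252) / (8.8) = 1.870
Iteration 2:
  x_1 = (-9 - (-1)·-1.151 - (-0.8)·-0.252 - (-4)·1.870) / (6.8) = -0.422
  x_2 = (3 - (-2.9)·-0.422 - (-4)·-0.252 - (3.1)·1.870) / (14) = -0.359
  x_3 = (-4 - (-1)·-0.422 - (0.8)·-0.359 - (-3)·1.870) / (5.8) = 0.254
  x_4 = (8 - (3.8)·-0.422 - (3)·-0.359 - (-1)·0.254) / (8.8) = 1.243
Residual b − A·x = (-1.314, 3.965, -1.879, -0.004); ∞-norm = 3.965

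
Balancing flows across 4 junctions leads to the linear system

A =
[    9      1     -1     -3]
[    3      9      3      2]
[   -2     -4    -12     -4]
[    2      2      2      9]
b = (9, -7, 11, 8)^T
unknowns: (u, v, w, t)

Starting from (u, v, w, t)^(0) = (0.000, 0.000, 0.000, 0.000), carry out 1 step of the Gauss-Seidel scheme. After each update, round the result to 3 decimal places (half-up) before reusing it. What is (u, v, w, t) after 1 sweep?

Iteration 1:
  u = (9 - (1)·0.000 - (-1)·0.000 - (-3)·0.000) / (9) = 1.000
  v = (-7 - (3)·1.000 - (3)·0.000 - (2)·0.000) / (9) = -1.111
  w = (11 - (-2)·1.000 - (-4)·-1.111 - (-4)·0.000) / (-12) = -0.713
  t = (8 - (2)·1.000 - (2)·-1.111 - (2)·-0.713) / (9) = 1.072

(1.000, -1.111, -0.713, 1.072)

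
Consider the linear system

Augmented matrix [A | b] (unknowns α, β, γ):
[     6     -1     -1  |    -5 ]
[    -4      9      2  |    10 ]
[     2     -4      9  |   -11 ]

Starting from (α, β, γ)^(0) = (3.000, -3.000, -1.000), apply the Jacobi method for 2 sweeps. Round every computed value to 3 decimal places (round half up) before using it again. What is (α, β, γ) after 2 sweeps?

(-0.926, 1.160, 0.296)

Iteration 1:
  α = (-5 - (-1)·-3.000 - (-1)·-1.000) / (6) = -1.500
  β = (10 - (-4)·3.000 - (2)·-1.000) / (9) = 2.667
  γ = (-11 - (2)·3.000 - (-4)·-3.000) / (9) = -3.222
Iteration 2:
  α = (-5 - (-1)·2.667 - (-1)·-3.222) / (6) = -0.926
  β = (10 - (-4)·-1.500 - (2)·-3.222) / (9) = 1.160
  γ = (-11 - (2)·-1.500 - (-4)·2.667) / (9) = 0.296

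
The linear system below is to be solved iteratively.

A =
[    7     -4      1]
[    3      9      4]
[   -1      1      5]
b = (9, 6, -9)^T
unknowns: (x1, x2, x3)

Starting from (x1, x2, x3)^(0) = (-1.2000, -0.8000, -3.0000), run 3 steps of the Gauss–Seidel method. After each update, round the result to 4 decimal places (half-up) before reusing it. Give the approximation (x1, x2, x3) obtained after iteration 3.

(1.8789, 0.6823, -1.5607)

Iteration 1:
  x1 = (9 - (-4)·-0.8000 - (1)·-3.0000) / (7) = 1.2571
  x2 = (6 - (3)·1.2571 - (4)·-3.0000) / (9) = 1.5810
  x3 = (-9 - (-1)·1.2571 - (1)·1.5810) / (5) = -1.8648
Iteration 2:
  x1 = (9 - (-4)·1.5810 - (1)·-1.8648) / (7) = 2.4555
  x2 = (6 - (3)·2.4555 - (4)·-1.8648) / (9) = 0.6770
  x3 = (-9 - (-1)·2.4555 - (1)·0.6770) / (5) = -1.4443
Iteration 3:
  x1 = (9 - (-4)·0.6770 - (1)·-1.4443) / (7) = 1.8789
  x2 = (6 - (3)·1.8789 - (4)·-1.4443) / (9) = 0.6823
  x3 = (-9 - (-1)·1.8789 - (1)·0.6823) / (5) = -1.5607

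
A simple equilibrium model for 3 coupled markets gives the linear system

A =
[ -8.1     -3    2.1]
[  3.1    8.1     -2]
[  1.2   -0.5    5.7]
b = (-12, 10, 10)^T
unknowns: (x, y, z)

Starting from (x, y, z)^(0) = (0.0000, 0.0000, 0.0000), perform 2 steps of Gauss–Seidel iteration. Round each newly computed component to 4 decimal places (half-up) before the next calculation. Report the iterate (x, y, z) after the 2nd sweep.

Iteration 1:
  x = (-12 - (-3)·0.0000 - (2.1)·0.0000) / (-8.1) = 1.4815
  y = (10 - (3.1)·1.4815 - (-2)·0.0000) / (8.1) = 0.6676
  z = (10 - (1.2)·1.4815 - (-0.5)·0.6676) / (5.7) = 1.5011
Iteration 2:
  x = (-12 - (-3)·0.6676 - (2.1)·1.5011) / (-8.1) = 1.6234
  y = (10 - (3.1)·1.6234 - (-2)·1.5011) / (8.1) = 0.9839
  z = (10 - (1.2)·1.6234 - (-0.5)·0.9839) / (5.7) = 1.4989

(1.6234, 0.9839, 1.4989)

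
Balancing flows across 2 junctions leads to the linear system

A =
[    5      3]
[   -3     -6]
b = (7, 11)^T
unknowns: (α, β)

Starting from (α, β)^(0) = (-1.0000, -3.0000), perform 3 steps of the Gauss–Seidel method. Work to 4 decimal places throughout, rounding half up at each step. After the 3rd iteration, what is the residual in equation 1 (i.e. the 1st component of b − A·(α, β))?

Iteration 1:
  α = (7 - (3)·-3.0000) / (5) = 3.2000
  β = (11 - (-3)·3.2000) / (-6) = -3.4333
Iteration 2:
  α = (7 - (3)·-3.4333) / (5) = 3.4600
  β = (11 - (-3)·3.4600) / (-6) = -3.5633
Iteration 3:
  α = (7 - (3)·-3.5633) / (5) = 3.5380
  β = (11 - (-3)·3.5380) / (-6) = -3.6023
Residual b − A·x = (0.1169, 0.0002)

0.1169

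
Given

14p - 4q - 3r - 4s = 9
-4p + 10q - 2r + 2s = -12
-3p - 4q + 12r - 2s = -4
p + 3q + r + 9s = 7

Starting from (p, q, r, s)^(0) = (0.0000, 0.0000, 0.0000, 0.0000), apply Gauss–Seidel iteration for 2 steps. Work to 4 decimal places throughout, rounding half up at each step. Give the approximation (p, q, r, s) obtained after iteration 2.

(0.5762, -1.2818, -0.4374, 1.1896)

Iteration 1:
  p = (9 - (-4)·0.0000 - (-3)·0.0000 - (-4)·0.0000) / (14) = 0.6429
  q = (-12 - (-4)·0.6429 - (-2)·0.0000 - (2)·0.0000) / (10) = -0.9428
  r = (-4 - (-3)·0.6429 - (-4)·-0.9428 - (-2)·0.0000) / (12) = -0.4869
  s = (7 - (1)·0.6429 - (3)·-0.9428 - (1)·-0.4869) / (9) = 1.0747
Iteration 2:
  p = (9 - (-4)·-0.9428 - (-3)·-0.4869 - (-4)·1.0747) / (14) = 0.5762
  q = (-12 - (-4)·0.5762 - (-2)·-0.4869 - (2)·1.0747) / (10) = -1.2818
  r = (-4 - (-3)·0.5762 - (-4)·-1.2818 - (-2)·1.0747) / (12) = -0.4374
  s = (7 - (1)·0.5762 - (3)·-1.2818 - (1)·-0.4374) / (9) = 1.1896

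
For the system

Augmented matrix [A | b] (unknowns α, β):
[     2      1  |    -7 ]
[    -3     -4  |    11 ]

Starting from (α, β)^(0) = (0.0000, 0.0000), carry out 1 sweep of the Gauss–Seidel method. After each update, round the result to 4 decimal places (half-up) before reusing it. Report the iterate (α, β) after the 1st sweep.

(-3.5000, -0.1250)

Iteration 1:
  α = (-7 - (1)·0.0000) / (2) = -3.5000
  β = (11 - (-3)·-3.5000) / (-4) = -0.1250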